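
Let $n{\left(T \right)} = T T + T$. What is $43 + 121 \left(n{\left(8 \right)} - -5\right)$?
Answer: $9360$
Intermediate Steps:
$n{\left(T \right)} = T + T^{2}$ ($n{\left(T \right)} = T^{2} + T = T + T^{2}$)
$43 + 121 \left(n{\left(8 \right)} - -5\right) = 43 + 121 \left(8 \left(1 + 8\right) - -5\right) = 43 + 121 \left(8 \cdot 9 + 5\right) = 43 + 121 \left(72 + 5\right) = 43 + 121 \cdot 77 = 43 + 9317 = 9360$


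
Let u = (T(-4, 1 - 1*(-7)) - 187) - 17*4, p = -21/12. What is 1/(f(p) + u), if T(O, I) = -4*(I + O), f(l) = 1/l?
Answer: -7/1901 ≈ -0.0036823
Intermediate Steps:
p = -7/4 (p = -21*1/12 = -7/4 ≈ -1.7500)
T(O, I) = -4*I - 4*O
u = -271 (u = ((-4*(1 - 1*(-7)) - 4*(-4)) - 187) - 17*4 = ((-4*(1 + 7) + 16) - 187) - 68 = ((-4*8 + 16) - 187) - 68 = ((-32 + 16) - 187) - 68 = (-16 - 187) - 68 = -203 - 68 = -271)
1/(f(p) + u) = 1/(1/(-7/4) - 271) = 1/(-4/7 - 271) = 1/(-1901/7) = -7/1901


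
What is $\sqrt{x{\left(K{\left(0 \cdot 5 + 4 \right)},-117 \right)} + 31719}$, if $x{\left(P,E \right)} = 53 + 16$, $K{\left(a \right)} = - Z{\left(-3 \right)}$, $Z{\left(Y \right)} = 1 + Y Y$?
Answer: $6 \sqrt{883} \approx 178.29$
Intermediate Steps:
$Z{\left(Y \right)} = 1 + Y^{2}$
$K{\left(a \right)} = -10$ ($K{\left(a \right)} = - (1 + \left(-3\right)^{2}) = - (1 + 9) = \left(-1\right) 10 = -10$)
$x{\left(P,E \right)} = 69$
$\sqrt{x{\left(K{\left(0 \cdot 5 + 4 \right)},-117 \right)} + 31719} = \sqrt{69 + 31719} = \sqrt{31788} = 6 \sqrt{883}$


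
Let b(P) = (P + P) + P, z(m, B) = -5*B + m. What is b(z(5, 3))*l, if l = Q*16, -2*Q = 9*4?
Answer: 8640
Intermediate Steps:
z(m, B) = m - 5*B
Q = -18 (Q = -9*4/2 = -½*36 = -18)
b(P) = 3*P (b(P) = 2*P + P = 3*P)
l = -288 (l = -18*16 = -288)
b(z(5, 3))*l = (3*(5 - 5*3))*(-288) = (3*(5 - 15))*(-288) = (3*(-10))*(-288) = -30*(-288) = 8640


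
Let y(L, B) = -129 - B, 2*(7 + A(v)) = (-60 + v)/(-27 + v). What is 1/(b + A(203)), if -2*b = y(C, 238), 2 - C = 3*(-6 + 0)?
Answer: 32/5661 ≈ 0.0056527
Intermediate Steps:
A(v) = -7 + (-60 + v)/(2*(-27 + v)) (A(v) = -7 + ((-60 + v)/(-27 + v))/2 = -7 + (-60 + v)/(2*(-27 + v)))
C = 20 (C = 2 - 3*(-6 + 0) = 2 - 3*(-6) = 2 - 1*(-18) = 2 + 18 = 20)
b = 367/2 (b = -(-129 - 1*238)/2 = -(-129 - 238)/2 = -½*(-367) = 367/2 ≈ 183.50)
1/(b + A(203)) = 1/(367/2 + (318 - 13*203)/(2*(-27 + 203))) = 1/(367/2 + (½)*(318 - 2639)/176) = 1/(367/2 + (½)*(1/176)*(-2321)) = 1/(367/2 - 211/32) = 1/(5661/32) = 32/5661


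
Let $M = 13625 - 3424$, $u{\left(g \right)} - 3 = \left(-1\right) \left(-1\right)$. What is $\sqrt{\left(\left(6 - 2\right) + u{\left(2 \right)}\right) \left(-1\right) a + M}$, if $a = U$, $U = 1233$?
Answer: $\sqrt{337} \approx 18.358$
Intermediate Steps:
$a = 1233$
$u{\left(g \right)} = 4$ ($u{\left(g \right)} = 3 - -1 = 3 + 1 = 4$)
$M = 10201$
$\sqrt{\left(\left(6 - 2\right) + u{\left(2 \right)}\right) \left(-1\right) a + M} = \sqrt{\left(\left(6 - 2\right) + 4\right) \left(-1\right) 1233 + 10201} = \sqrt{\left(4 + 4\right) \left(-1\right) 1233 + 10201} = \sqrt{8 \left(-1\right) 1233 + 10201} = \sqrt{\left(-8\right) 1233 + 10201} = \sqrt{-9864 + 10201} = \sqrt{337}$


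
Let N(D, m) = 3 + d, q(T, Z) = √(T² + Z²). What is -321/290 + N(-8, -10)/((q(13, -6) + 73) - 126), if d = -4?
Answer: -410257/377580 + √205/2604 ≈ -1.0810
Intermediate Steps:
N(D, m) = -1 (N(D, m) = 3 - 4 = -1)
-321/290 + N(-8, -10)/((q(13, -6) + 73) - 126) = -321/290 - 1/((√(13² + (-6)²) + 73) - 126) = -321*1/290 - 1/((√(169 + 36) + 73) - 126) = -321/290 - 1/((√205 + 73) - 126) = -321/290 - 1/((73 + √205) - 126) = -321/290 - 1/(-53 + √205)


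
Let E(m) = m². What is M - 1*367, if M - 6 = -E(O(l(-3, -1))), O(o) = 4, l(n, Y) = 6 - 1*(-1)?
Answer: -377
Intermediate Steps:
l(n, Y) = 7 (l(n, Y) = 6 + 1 = 7)
M = -10 (M = 6 - 1*4² = 6 - 1*16 = 6 - 16 = -10)
M - 1*367 = -10 - 1*367 = -10 - 367 = -377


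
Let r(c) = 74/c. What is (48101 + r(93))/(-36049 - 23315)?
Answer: -4473467/5520852 ≈ -0.81029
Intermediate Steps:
(48101 + r(93))/(-36049 - 23315) = (48101 + 74/93)/(-36049 - 23315) = (48101 + 74*(1/93))/(-59364) = (48101 + 74/93)*(-1/59364) = (4473467/93)*(-1/59364) = -4473467/5520852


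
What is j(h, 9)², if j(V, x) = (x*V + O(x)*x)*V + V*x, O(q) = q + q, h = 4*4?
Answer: 25401600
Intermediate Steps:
h = 16
O(q) = 2*q
j(V, x) = V*x + V*(2*x² + V*x) (j(V, x) = (x*V + (2*x)*x)*V + V*x = (V*x + 2*x²)*V + V*x = (2*x² + V*x)*V + V*x = V*(2*x² + V*x) + V*x = V*x + V*(2*x² + V*x))
j(h, 9)² = (16*9*(1 + 16 + 2*9))² = (16*9*(1 + 16 + 18))² = (16*9*35)² = 5040² = 25401600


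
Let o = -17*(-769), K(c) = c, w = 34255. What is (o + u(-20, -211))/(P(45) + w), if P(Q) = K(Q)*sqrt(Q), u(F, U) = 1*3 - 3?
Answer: 89563123/234662780 - 352971*sqrt(5)/234662780 ≈ 0.37830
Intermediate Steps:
u(F, U) = 0 (u(F, U) = 3 - 3 = 0)
P(Q) = Q**(3/2) (P(Q) = Q*sqrt(Q) = Q**(3/2))
o = 13073
(o + u(-20, -211))/(P(45) + w) = (13073 + 0)/(45**(3/2) + 34255) = 13073/(135*sqrt(5) + 34255) = 13073/(34255 + 135*sqrt(5))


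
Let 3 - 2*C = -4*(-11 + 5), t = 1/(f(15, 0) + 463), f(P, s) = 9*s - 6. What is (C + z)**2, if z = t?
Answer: 92064025/835396 ≈ 110.20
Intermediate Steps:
f(P, s) = -6 + 9*s
t = 1/457 (t = 1/((-6 + 9*0) + 463) = 1/((-6 + 0) + 463) = 1/(-6 + 463) = 1/457 ≈ 0.0021882)
z = 1/457 ≈ 0.0021882
C = -21/2 (C = 3/2 - (-2)*(-11 + 5) = 3/2 - (-2)*(-6) = 3/2 - 1/2*24 = 3/2 - 12 = -21/2 ≈ -10.500)
(C + z)**2 = (-21/2 + 1/457)**2 = (-9595/914)**2 = 92064025/835396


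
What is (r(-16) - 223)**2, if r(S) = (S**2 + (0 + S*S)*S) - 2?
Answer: 16524225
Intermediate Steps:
r(S) = -2 + S**2 + S**3 (r(S) = (S**2 + (0 + S**2)*S) - 2 = (S**2 + S**2*S) - 2 = (S**2 + S**3) - 2 = -2 + S**2 + S**3)
(r(-16) - 223)**2 = ((-2 + (-16)**2 + (-16)**3) - 223)**2 = ((-2 + 256 - 4096) - 223)**2 = (-3842 - 223)**2 = (-4065)**2 = 16524225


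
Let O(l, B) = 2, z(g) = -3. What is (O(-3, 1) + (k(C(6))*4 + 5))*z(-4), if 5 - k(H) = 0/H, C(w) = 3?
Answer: -81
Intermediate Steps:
k(H) = 5 (k(H) = 5 - 0/H = 5 - 1*0 = 5 + 0 = 5)
(O(-3, 1) + (k(C(6))*4 + 5))*z(-4) = (2 + (5*4 + 5))*(-3) = (2 + (20 + 5))*(-3) = (2 + 25)*(-3) = 27*(-3) = -81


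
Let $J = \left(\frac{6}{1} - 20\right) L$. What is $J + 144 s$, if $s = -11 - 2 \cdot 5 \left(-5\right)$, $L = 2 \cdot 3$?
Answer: $5532$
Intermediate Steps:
$L = 6$
$s = 39$ ($s = -11 - 10 \left(-5\right) = -11 - -50 = -11 + 50 = 39$)
$J = -84$ ($J = \left(\frac{6}{1} - 20\right) 6 = \left(6 \cdot 1 - 20\right) 6 = \left(6 - 20\right) 6 = \left(-14\right) 6 = -84$)
$J + 144 s = -84 + 144 \cdot 39 = -84 + 5616 = 5532$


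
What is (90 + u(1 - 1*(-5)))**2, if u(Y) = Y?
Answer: 9216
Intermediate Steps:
(90 + u(1 - 1*(-5)))**2 = (90 + (1 - 1*(-5)))**2 = (90 + (1 + 5))**2 = (90 + 6)**2 = 96**2 = 9216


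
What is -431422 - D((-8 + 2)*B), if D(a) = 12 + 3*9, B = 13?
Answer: -431461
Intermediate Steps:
D(a) = 39 (D(a) = 12 + 27 = 39)
-431422 - D((-8 + 2)*B) = -431422 - 1*39 = -431422 - 39 = -431461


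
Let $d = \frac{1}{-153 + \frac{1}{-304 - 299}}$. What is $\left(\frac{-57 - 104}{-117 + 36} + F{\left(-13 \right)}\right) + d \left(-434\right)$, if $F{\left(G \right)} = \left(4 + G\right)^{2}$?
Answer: $\frac{45812113}{533790} \approx 85.824$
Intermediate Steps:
$d = - \frac{603}{92260}$ ($d = \frac{1}{-153 + \frac{1}{-603}} = \frac{1}{-153 - \frac{1}{603}} = \frac{1}{- \frac{92260}{603}} = - \frac{603}{92260} \approx -0.0065359$)
$\left(\frac{-57 - 104}{-117 + 36} + F{\left(-13 \right)}\right) + d \left(-434\right) = \left(\frac{-57 - 104}{-117 + 36} + \left(4 - 13\right)^{2}\right) - - \frac{18693}{6590} = \left(- \frac{161}{-81} + \left(-9\right)^{2}\right) + \frac{18693}{6590} = \left(\left(-161\right) \left(- \frac{1}{81}\right) + 81\right) + \frac{18693}{6590} = \left(\frac{161}{81} + 81\right) + \frac{18693}{6590} = \frac{6722}{81} + \frac{18693}{6590} = \frac{45812113}{533790}$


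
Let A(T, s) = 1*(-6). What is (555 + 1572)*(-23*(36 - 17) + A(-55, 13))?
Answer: -942261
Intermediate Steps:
A(T, s) = -6
(555 + 1572)*(-23*(36 - 17) + A(-55, 13)) = (555 + 1572)*(-23*(36 - 17) - 6) = 2127*(-23*19 - 6) = 2127*(-437 - 6) = 2127*(-443) = -942261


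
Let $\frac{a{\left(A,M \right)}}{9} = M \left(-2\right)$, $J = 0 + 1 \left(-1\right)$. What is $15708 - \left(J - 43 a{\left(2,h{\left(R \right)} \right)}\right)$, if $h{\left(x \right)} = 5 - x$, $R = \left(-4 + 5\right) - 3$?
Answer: $10291$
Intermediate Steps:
$R = -2$ ($R = 1 - 3 = -2$)
$J = -1$ ($J = 0 - 1 = -1$)
$a{\left(A,M \right)} = - 18 M$ ($a{\left(A,M \right)} = 9 M \left(-2\right) = 9 \left(- 2 M\right) = - 18 M$)
$15708 - \left(J - 43 a{\left(2,h{\left(R \right)} \right)}\right) = 15708 - \left(-1 - 43 \left(- 18 \left(5 - -2\right)\right)\right) = 15708 - \left(-1 - 43 \left(- 18 \left(5 + 2\right)\right)\right) = 15708 - \left(-1 - 43 \left(\left(-18\right) 7\right)\right) = 15708 - \left(-1 - -5418\right) = 15708 - \left(-1 + 5418\right) = 15708 - 5417 = 10291$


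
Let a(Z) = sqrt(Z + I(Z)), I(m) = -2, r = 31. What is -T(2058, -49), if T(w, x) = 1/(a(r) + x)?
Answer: 49/2372 + sqrt(29)/2372 ≈ 0.022928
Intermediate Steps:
a(Z) = sqrt(-2 + Z) (a(Z) = sqrt(Z - 2) = sqrt(-2 + Z))
T(w, x) = 1/(x + sqrt(29)) (T(w, x) = 1/(sqrt(-2 + 31) + x) = 1/(sqrt(29) + x) = 1/(x + sqrt(29)))
-T(2058, -49) = -1/(-49 + sqrt(29))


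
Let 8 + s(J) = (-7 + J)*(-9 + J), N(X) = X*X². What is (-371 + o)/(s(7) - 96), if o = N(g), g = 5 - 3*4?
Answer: 357/52 ≈ 6.8654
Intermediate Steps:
g = -7 (g = 5 - 12 = -7)
N(X) = X³
o = -343 (o = (-7)³ = -343)
s(J) = -8 + (-9 + J)*(-7 + J) (s(J) = -8 + (-7 + J)*(-9 + J) = -8 + (-9 + J)*(-7 + J))
(-371 + o)/(s(7) - 96) = (-371 - 343)/((55 + 7² - 16*7) - 96) = -714/((55 + 49 - 112) - 96) = -714/(-8 - 96) = -714/(-104) = -714*(-1/104) = 357/52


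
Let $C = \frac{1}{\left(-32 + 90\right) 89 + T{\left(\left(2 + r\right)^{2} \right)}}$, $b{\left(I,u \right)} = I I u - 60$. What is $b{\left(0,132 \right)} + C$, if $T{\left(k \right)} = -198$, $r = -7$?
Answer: $- \frac{297839}{4964} \approx -60.0$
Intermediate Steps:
$b{\left(I,u \right)} = -60 + u I^{2}$ ($b{\left(I,u \right)} = I^{2} u - 60 = u I^{2} - 60 = -60 + u I^{2}$)
$C = \frac{1}{4964}$ ($C = \frac{1}{\left(-32 + 90\right) 89 - 198} = \frac{1}{58 \cdot 89 - 198} = \frac{1}{5162 - 198} = \frac{1}{4964} \approx 0.00020145$)
$b{\left(0,132 \right)} + C = \left(-60 + 132 \cdot 0^{2}\right) + \frac{1}{4964} = \left(-60 + 132 \cdot 0\right) + \frac{1}{4964} = \left(-60 + 0\right) + \frac{1}{4964} = -60 + \frac{1}{4964} = - \frac{297839}{4964}$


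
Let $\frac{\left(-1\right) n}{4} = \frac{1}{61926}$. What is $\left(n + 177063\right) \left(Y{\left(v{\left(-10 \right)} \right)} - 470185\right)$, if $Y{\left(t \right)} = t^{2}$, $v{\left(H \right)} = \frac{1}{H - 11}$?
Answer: $- \frac{1136784669776690528}{13654683} \approx -8.3252 \cdot 10^{10}$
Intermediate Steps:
$n = - \frac{2}{30963}$ ($n = - \frac{4}{61926} = \left(-4\right) \frac{1}{61926} = - \frac{2}{30963} \approx -6.4593 \cdot 10^{-5}$)
$v{\left(H \right)} = \frac{1}{-11 + H}$
$\left(n + 177063\right) \left(Y{\left(v{\left(-10 \right)} \right)} - 470185\right) = \left(- \frac{2}{30963} + 177063\right) \left(\left(\frac{1}{-11 - 10}\right)^{2} - 470185\right) = \frac{5482401667 \left(\left(\frac{1}{-21}\right)^{2} - 470185\right)}{30963} = \frac{5482401667 \left(\left(- \frac{1}{21}\right)^{2} - 470185\right)}{30963} = \frac{5482401667 \left(\frac{1}{441} - 470185\right)}{30963} = \frac{5482401667}{30963} \left(- \frac{207351584}{441}\right) = - \frac{1136784669776690528}{13654683}$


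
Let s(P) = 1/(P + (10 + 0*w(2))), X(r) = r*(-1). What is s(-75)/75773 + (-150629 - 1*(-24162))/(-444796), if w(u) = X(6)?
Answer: 56625501329/199157206820 ≈ 0.28433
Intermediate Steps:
X(r) = -r
w(u) = -6 (w(u) = -1*6 = -6)
s(P) = 1/(10 + P) (s(P) = 1/(P + (10 + 0*(-6))) = 1/(P + (10 + 0)) = 1/(P + 10) = 1/(10 + P))
s(-75)/75773 + (-150629 - 1*(-24162))/(-444796) = 1/((10 - 75)*75773) + (-150629 - 1*(-24162))/(-444796) = (1/75773)/(-65) + (-150629 + 24162)*(-1/444796) = -1/65*1/75773 - 126467*(-1/444796) = -1/4925245 + 11497/40436 = 56625501329/199157206820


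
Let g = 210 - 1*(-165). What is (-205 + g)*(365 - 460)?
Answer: -16150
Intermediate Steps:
g = 375 (g = 210 + 165 = 375)
(-205 + g)*(365 - 460) = (-205 + 375)*(365 - 460) = 170*(-95) = -16150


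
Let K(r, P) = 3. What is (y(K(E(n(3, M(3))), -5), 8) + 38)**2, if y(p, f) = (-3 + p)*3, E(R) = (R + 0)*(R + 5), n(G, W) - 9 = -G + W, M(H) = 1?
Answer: 1444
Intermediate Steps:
n(G, W) = 9 + W - G (n(G, W) = 9 + (-G + W) = 9 + (W - G) = 9 + W - G)
E(R) = R*(5 + R)
y(p, f) = -9 + 3*p
(y(K(E(n(3, M(3))), -5), 8) + 38)**2 = ((-9 + 3*3) + 38)**2 = ((-9 + 9) + 38)**2 = (0 + 38)**2 = 38**2 = 1444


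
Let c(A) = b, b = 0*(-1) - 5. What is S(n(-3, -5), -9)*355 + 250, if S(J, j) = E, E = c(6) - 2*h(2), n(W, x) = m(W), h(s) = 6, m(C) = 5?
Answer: -5785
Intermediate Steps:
b = -5 (b = 0 - 5 = -5)
c(A) = -5
n(W, x) = 5
E = -17 (E = -5 - 2*6 = -5 - 12 = -17)
S(J, j) = -17
S(n(-3, -5), -9)*355 + 250 = -17*355 + 250 = -6035 + 250 = -5785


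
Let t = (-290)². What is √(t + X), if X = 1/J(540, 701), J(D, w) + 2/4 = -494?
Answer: √82259974122/989 ≈ 290.00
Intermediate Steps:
J(D, w) = -989/2 (J(D, w) = -½ - 494 = -989/2)
t = 84100
X = -2/989 (X = 1/(-989/2) = -2/989 ≈ -0.0020222)
√(t + X) = √(84100 - 2/989) = √(83174898/989) = √82259974122/989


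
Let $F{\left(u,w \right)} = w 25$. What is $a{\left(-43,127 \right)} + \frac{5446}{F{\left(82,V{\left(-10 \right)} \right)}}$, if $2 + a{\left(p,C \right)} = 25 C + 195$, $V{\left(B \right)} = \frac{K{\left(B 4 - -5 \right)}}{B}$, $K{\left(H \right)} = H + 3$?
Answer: $\frac{137443}{40} \approx 3436.1$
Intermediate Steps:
$K{\left(H \right)} = 3 + H$
$V{\left(B \right)} = \frac{8 + 4 B}{B}$ ($V{\left(B \right)} = \frac{3 + \left(B 4 - -5\right)}{B} = \frac{3 + \left(4 B + 5\right)}{B} = \frac{3 + \left(5 + 4 B\right)}{B} = \frac{8 + 4 B}{B}$)
$F{\left(u,w \right)} = 25 w$
$a{\left(p,C \right)} = 193 + 25 C$ ($a{\left(p,C \right)} = -2 + \left(25 C + 195\right) = -2 + \left(195 + 25 C\right) = 193 + 25 C$)
$a{\left(-43,127 \right)} + \frac{5446}{F{\left(82,V{\left(-10 \right)} \right)}} = \left(193 + 25 \cdot 127\right) + \frac{5446}{25 \left(4 + \frac{8}{-10}\right)} = \left(193 + 3175\right) + \frac{5446}{25 \left(4 + 8 \left(- \frac{1}{10}\right)\right)} = 3368 + \frac{5446}{25 \left(4 - \frac{4}{5}\right)} = 3368 + \frac{5446}{25 \cdot \frac{16}{5}} = 3368 + \frac{5446}{80} = 3368 + 5446 \cdot \frac{1}{80} = 3368 + \frac{2723}{40} = \frac{137443}{40}$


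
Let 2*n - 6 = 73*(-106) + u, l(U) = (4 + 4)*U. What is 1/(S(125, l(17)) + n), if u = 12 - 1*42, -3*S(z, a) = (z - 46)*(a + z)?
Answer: -1/10754 ≈ -9.2989e-5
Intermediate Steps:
l(U) = 8*U
S(z, a) = -(-46 + z)*(a + z)/3 (S(z, a) = -(z - 46)*(a + z)/3 = -(-46 + z)*(a + z)/3)
u = -30 (u = 12 - 42 = -30)
n = -3881 (n = 3 + (73*(-106) - 30)/2 = 3 + (-7738 - 30)/2 = 3 + (1/2)*(-7768) = 3 - 3884 = -3881)
1/(S(125, l(17)) + n) = 1/((-1/3*125**2 + 46*(8*17)/3 + (46/3)*125 - 1/3*8*17*125) - 3881) = 1/((-1/3*15625 + (46/3)*136 + 5750/3 - 1/3*136*125) - 3881) = 1/((-15625/3 + 6256/3 + 5750/3 - 17000/3) - 3881) = 1/(-6873 - 3881) = 1/(-10754) = -1/10754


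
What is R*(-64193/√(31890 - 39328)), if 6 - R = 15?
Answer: -577737*I*√7438/7438 ≈ -6698.9*I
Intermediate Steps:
R = -9 (R = 6 - 1*15 = 6 - 15 = -9)
R*(-64193/√(31890 - 39328)) = -(-577737)/(√(31890 - 39328)) = -(-577737)/(√(-7438)) = -(-577737)/(I*√7438) = -(-577737)*(-I*√7438/7438) = -577737*I*√7438/7438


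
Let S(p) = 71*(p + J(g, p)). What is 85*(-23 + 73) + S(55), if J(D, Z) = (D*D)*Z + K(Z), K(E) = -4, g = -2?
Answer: 23491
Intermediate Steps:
J(D, Z) = -4 + Z*D² (J(D, Z) = (D*D)*Z - 4 = D²*Z - 4 = Z*D² - 4 = -4 + Z*D²)
S(p) = -284 + 355*p (S(p) = 71*(p + (-4 + p*(-2)²)) = 71*(p + (-4 + p*4)) = 71*(p + (-4 + 4*p)) = 71*(-4 + 5*p) = -284 + 355*p)
85*(-23 + 73) + S(55) = 85*(-23 + 73) + (-284 + 355*55) = 85*50 + (-284 + 19525) = 4250 + 19241 = 23491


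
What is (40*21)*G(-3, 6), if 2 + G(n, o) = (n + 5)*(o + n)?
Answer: 3360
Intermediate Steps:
G(n, o) = -2 + (5 + n)*(n + o) (G(n, o) = -2 + (n + 5)*(o + n) = -2 + (5 + n)*(n + o))
(40*21)*G(-3, 6) = (40*21)*(-2 + (-3)² + 5*(-3) + 5*6 - 3*6) = 840*(-2 + 9 - 15 + 30 - 18) = 840*4 = 3360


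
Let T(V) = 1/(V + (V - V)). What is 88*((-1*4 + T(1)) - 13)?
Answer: -1408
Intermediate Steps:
T(V) = 1/V (T(V) = 1/(V + 0) = 1/V)
88*((-1*4 + T(1)) - 13) = 88*((-1*4 + 1/1) - 13) = 88*((-4 + 1) - 13) = 88*(-3 - 13) = 88*(-16) = -1408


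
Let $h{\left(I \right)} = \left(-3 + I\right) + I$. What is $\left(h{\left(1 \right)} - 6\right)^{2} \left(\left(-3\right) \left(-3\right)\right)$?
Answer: $441$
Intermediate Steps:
$h{\left(I \right)} = -3 + 2 I$
$\left(h{\left(1 \right)} - 6\right)^{2} \left(\left(-3\right) \left(-3\right)\right) = \left(\left(-3 + 2 \cdot 1\right) - 6\right)^{2} \left(\left(-3\right) \left(-3\right)\right) = \left(\left(-3 + 2\right) - 6\right)^{2} \cdot 9 = \left(-1 - 6\right)^{2} \cdot 9 = \left(-7\right)^{2} \cdot 9 = 49 \cdot 9 = 441$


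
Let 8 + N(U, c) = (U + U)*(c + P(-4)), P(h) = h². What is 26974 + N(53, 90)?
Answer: 38202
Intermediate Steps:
N(U, c) = -8 + 2*U*(16 + c) (N(U, c) = -8 + (U + U)*(c + (-4)²) = -8 + (2*U)*(c + 16) = -8 + (2*U)*(16 + c) = -8 + 2*U*(16 + c))
26974 + N(53, 90) = 26974 + (-8 + 32*53 + 2*53*90) = 26974 + (-8 + 1696 + 9540) = 26974 + 11228 = 38202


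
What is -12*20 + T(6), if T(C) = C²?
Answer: -204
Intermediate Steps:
-12*20 + T(6) = -12*20 + 6² = -240 + 36 = -204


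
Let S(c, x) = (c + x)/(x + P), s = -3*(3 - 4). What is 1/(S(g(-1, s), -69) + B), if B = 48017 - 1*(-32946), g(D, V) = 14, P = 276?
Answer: 207/16759286 ≈ 1.2351e-5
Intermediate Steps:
s = 3 (s = -3*(-1) = 3)
B = 80963 (B = 48017 + 32946 = 80963)
S(c, x) = (c + x)/(276 + x) (S(c, x) = (c + x)/(x + 276) = (c + x)/(276 + x))
1/(S(g(-1, s), -69) + B) = 1/((14 - 69)/(276 - 69) + 80963) = 1/(-55/207 + 80963) = 1/(16759286/207) = 207/16759286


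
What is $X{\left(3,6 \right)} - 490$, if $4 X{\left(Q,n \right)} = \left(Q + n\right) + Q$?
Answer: $-487$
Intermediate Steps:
$X{\left(Q,n \right)} = \frac{Q}{2} + \frac{n}{4}$ ($X{\left(Q,n \right)} = \frac{\left(Q + n\right) + Q}{4} = \frac{n + 2 Q}{4} = \frac{Q}{2} + \frac{n}{4}$)
$X{\left(3,6 \right)} - 490 = \left(\frac{1}{2} \cdot 3 + \frac{1}{4} \cdot 6\right) - 490 = \left(\frac{3}{2} + \frac{3}{2}\right) - 490 = 3 - 490 = -487$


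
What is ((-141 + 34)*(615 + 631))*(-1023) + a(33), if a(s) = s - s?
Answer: 136388406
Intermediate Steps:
a(s) = 0
((-141 + 34)*(615 + 631))*(-1023) + a(33) = ((-141 + 34)*(615 + 631))*(-1023) + 0 = -107*1246*(-1023) + 0 = -133322*(-1023) + 0 = 136388406 + 0 = 136388406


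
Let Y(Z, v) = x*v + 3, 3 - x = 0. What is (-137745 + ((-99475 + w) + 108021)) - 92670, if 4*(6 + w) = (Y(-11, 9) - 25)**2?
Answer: -887475/4 ≈ -2.2187e+5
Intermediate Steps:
x = 3 (x = 3 - 1*0 = 3 + 0 = 3)
Y(Z, v) = 3 + 3*v (Y(Z, v) = 3*v + 3 = 3 + 3*v)
w = 1/4 (w = -6 + ((3 + 3*9) - 25)**2/4 = -6 + ((3 + 27) - 25)**2/4 = -6 + (30 - 25)**2/4 = -6 + (1/4)*5**2 = -6 + (1/4)*25 = -6 + 25/4 = 1/4 ≈ 0.25000)
(-137745 + ((-99475 + w) + 108021)) - 92670 = (-137745 + ((-99475 + 1/4) + 108021)) - 92670 = (-137745 + (-397899/4 + 108021)) - 92670 = (-137745 + 34185/4) - 92670 = -516795/4 - 92670 = -887475/4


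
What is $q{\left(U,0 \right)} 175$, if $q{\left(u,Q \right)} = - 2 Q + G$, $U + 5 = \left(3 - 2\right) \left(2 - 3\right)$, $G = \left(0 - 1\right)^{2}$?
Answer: $175$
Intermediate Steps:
$G = 1$ ($G = \left(-1\right)^{2} = 1$)
$U = -6$ ($U = -5 + \left(3 - 2\right) \left(2 - 3\right) = -5 + 1 \left(-1\right) = -5 - 1 = -6$)
$q{\left(u,Q \right)} = 1 - 2 Q$ ($q{\left(u,Q \right)} = - 2 Q + 1 = 1 - 2 Q$)
$q{\left(U,0 \right)} 175 = \left(1 - 0\right) 175 = \left(1 + 0\right) 175 = 1 \cdot 175 = 175$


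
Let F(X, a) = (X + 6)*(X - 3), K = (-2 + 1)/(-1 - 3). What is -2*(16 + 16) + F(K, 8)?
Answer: -1299/16 ≈ -81.188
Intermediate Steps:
K = ¼ (K = -1/(-4) = -1*(-¼) = ¼ ≈ 0.25000)
F(X, a) = (-3 + X)*(6 + X) (F(X, a) = (6 + X)*(-3 + X) = (-3 + X)*(6 + X))
-2*(16 + 16) + F(K, 8) = -2*(16 + 16) + (-18 + (¼)² + 3*(¼)) = -2*32 + (-18 + 1/16 + ¾) = -64 - 275/16 = -1299/16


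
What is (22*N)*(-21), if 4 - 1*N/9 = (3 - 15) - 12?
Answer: -116424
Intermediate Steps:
N = 252 (N = 36 - 9*((3 - 15) - 12) = 36 - 9*(-12 - 12) = 36 - 9*(-24) = 36 + 216 = 252)
(22*N)*(-21) = (22*252)*(-21) = 5544*(-21) = -116424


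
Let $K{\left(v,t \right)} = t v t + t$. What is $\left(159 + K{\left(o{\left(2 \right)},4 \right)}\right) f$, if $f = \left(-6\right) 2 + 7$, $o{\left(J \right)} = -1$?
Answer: $-735$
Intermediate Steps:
$K{\left(v,t \right)} = t + v t^{2}$ ($K{\left(v,t \right)} = v t^{2} + t = t + v t^{2}$)
$f = -5$ ($f = -12 + 7 = -5$)
$\left(159 + K{\left(o{\left(2 \right)},4 \right)}\right) f = \left(159 + 4 \left(1 + 4 \left(-1\right)\right)\right) \left(-5\right) = \left(159 + 4 \left(1 - 4\right)\right) \left(-5\right) = \left(159 + 4 \left(-3\right)\right) \left(-5\right) = \left(159 - 12\right) \left(-5\right) = 147 \left(-5\right) = -735$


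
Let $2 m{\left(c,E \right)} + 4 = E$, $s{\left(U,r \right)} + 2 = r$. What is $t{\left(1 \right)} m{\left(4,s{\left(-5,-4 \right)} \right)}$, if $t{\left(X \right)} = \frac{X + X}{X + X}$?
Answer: $-5$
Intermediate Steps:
$s{\left(U,r \right)} = -2 + r$
$t{\left(X \right)} = 1$ ($t{\left(X \right)} = \frac{2 X}{2 X} = 2 X \frac{1}{2 X} = 1$)
$m{\left(c,E \right)} = -2 + \frac{E}{2}$
$t{\left(1 \right)} m{\left(4,s{\left(-5,-4 \right)} \right)} = 1 \left(-2 + \frac{-2 - 4}{2}\right) = 1 \left(-2 + \frac{1}{2} \left(-6\right)\right) = 1 \left(-2 - 3\right) = 1 \left(-5\right) = -5$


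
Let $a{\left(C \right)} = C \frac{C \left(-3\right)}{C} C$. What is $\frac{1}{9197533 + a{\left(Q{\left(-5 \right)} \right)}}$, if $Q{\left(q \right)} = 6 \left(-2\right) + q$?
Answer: $\frac{1}{9196666} \approx 1.0874 \cdot 10^{-7}$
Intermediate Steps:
$Q{\left(q \right)} = -12 + q$
$a{\left(C \right)} = - 3 C^{2}$ ($a{\left(C \right)} = C \frac{\left(-3\right) C}{C} C = C \left(-3\right) C = - 3 C C = - 3 C^{2}$)
$\frac{1}{9197533 + a{\left(Q{\left(-5 \right)} \right)}} = \frac{1}{9197533 - 3 \left(-12 - 5\right)^{2}} = \frac{1}{9197533 - 3 \left(-17\right)^{2}} = \frac{1}{9197533 - 867} = \frac{1}{9196666}$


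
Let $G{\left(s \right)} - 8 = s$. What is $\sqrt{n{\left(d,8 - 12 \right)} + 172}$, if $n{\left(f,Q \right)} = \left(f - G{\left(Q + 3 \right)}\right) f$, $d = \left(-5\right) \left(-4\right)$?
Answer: $12 \sqrt{3} \approx 20.785$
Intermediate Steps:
$G{\left(s \right)} = 8 + s$
$d = 20$
$n{\left(f,Q \right)} = f \left(-11 + f - Q\right)$ ($n{\left(f,Q \right)} = \left(f - \left(8 + \left(Q + 3\right)\right)\right) f = \left(f - \left(8 + \left(3 + Q\right)\right)\right) f = \left(f - \left(11 + Q\right)\right) f = \left(-11 + f - Q\right) f = f \left(-11 + f - Q\right)$)
$\sqrt{n{\left(d,8 - 12 \right)} + 172} = \sqrt{20 \left(-11 + 20 - \left(8 - 12\right)\right) + 172} = \sqrt{20 \left(-11 + 20 - -4\right) + 172} = \sqrt{20 \left(-11 + 20 + 4\right) + 172} = \sqrt{20 \cdot 13 + 172} = \sqrt{260 + 172} = \sqrt{432} = 12 \sqrt{3}$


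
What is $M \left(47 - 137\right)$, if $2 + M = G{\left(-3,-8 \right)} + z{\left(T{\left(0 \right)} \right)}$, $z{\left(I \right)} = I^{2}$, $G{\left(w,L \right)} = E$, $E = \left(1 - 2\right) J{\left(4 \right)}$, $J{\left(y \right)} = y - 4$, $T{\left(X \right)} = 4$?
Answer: $-1260$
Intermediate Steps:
$J{\left(y \right)} = -4 + y$
$E = 0$ ($E = \left(1 - 2\right) \left(-4 + 4\right) = \left(-1\right) 0 = 0$)
$G{\left(w,L \right)} = 0$
$M = 14$ ($M = -2 + \left(0 + 4^{2}\right) = -2 + \left(0 + 16\right) = -2 + 16 = 14$)
$M \left(47 - 137\right) = 14 \left(47 - 137\right) = 14 \left(-90\right) = -1260$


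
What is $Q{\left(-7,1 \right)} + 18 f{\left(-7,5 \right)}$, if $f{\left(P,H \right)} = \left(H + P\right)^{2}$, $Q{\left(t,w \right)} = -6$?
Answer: $66$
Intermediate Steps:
$Q{\left(-7,1 \right)} + 18 f{\left(-7,5 \right)} = -6 + 18 \left(5 - 7\right)^{2} = -6 + 18 \left(-2\right)^{2} = -6 + 18 \cdot 4 = -6 + 72 = 66$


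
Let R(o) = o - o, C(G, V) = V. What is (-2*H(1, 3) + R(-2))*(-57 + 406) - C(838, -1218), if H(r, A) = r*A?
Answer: -876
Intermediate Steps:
R(o) = 0
H(r, A) = A*r
(-2*H(1, 3) + R(-2))*(-57 + 406) - C(838, -1218) = (-6 + 0)*(-57 + 406) - 1*(-1218) = (-2*3 + 0)*349 + 1218 = (-6 + 0)*349 + 1218 = -6*349 + 1218 = -2094 + 1218 = -876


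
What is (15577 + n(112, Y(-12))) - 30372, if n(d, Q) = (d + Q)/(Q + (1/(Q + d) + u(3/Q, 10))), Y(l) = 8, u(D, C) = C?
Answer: -31957595/2161 ≈ -14788.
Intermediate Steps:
n(d, Q) = (Q + d)/(10 + Q + 1/(Q + d)) (n(d, Q) = (d + Q)/(Q + (1/(Q + d) + 10)) = (Q + d)/(Q + (10 + 1/(Q + d))) = (Q + d)/(10 + Q + 1/(Q + d)))
(15577 + n(112, Y(-12))) - 30372 = (15577 + (8 + 112)²/(1 + 8² + 10*8 + 10*112 + 8*112)) - 30372 = (15577 + 120²/(1 + 64 + 80 + 1120 + 896)) - 30372 = (15577 + 14400/2161) - 30372 = 33676297/2161 - 30372 = -31957595/2161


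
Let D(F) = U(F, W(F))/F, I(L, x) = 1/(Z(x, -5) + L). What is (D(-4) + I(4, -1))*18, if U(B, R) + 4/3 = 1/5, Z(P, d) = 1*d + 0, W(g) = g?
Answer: -129/10 ≈ -12.900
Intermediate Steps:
Z(P, d) = d (Z(P, d) = d + 0 = d)
I(L, x) = 1/(-5 + L)
U(B, R) = -17/15 (U(B, R) = -4/3 + 1/5 = -17/15)
D(F) = -17/(15*F)
(D(-4) + I(4, -1))*18 = (-17/15/(-4) + 1/(-5 + 4))*18 = (-17/15*(-1/4) + 1/(-1))*18 = (17/60 - 1)*18 = -43/60*18 = -129/10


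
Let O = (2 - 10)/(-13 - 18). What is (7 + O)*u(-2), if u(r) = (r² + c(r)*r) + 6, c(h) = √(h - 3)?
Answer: 2250/31 - 450*I*√5/31 ≈ 72.581 - 32.459*I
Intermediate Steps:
c(h) = √(-3 + h)
u(r) = 6 + r² + r*√(-3 + r) (u(r) = (r² + √(-3 + r)*r) + 6 = (r² + r*√(-3 + r)) + 6 = 6 + r² + r*√(-3 + r))
O = 8/31 (O = -8/(-31) = -8*(-1/31) = 8/31 ≈ 0.25806)
(7 + O)*u(-2) = (7 + 8/31)*(6 + (-2)² - 2*√(-3 - 2)) = 225*(6 + 4 - 2*I*√5)/31 = 225*(10 - 2*I*√5)/31 = 2250/31 - 450*I*√5/31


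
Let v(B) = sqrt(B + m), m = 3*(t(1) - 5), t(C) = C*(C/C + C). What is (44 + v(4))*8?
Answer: 352 + 8*I*sqrt(5) ≈ 352.0 + 17.889*I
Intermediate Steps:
t(C) = C*(1 + C)
m = -9 (m = 3*(1*(1 + 1) - 5) = 3*(1*2 - 5) = 3*(2 - 5) = 3*(-3) = -9)
v(B) = sqrt(-9 + B) (v(B) = sqrt(B - 9) = sqrt(-9 + B))
(44 + v(4))*8 = (44 + sqrt(-9 + 4))*8 = (44 + sqrt(-5))*8 = (44 + I*sqrt(5))*8 = 352 + 8*I*sqrt(5)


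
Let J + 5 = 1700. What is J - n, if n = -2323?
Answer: 4018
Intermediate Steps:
J = 1695 (J = -5 + 1700 = 1695)
J - n = 1695 - 1*(-2323) = 1695 + 2323 = 4018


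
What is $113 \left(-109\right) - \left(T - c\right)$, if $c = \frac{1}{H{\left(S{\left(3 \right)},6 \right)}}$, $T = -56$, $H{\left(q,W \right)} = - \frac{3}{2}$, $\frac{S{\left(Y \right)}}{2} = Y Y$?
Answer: $- \frac{36785}{3} \approx -12262.0$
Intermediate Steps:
$S{\left(Y \right)} = 2 Y^{2}$ ($S{\left(Y \right)} = 2 Y Y = 2 Y^{2}$)
$H{\left(q,W \right)} = - \frac{3}{2}$ ($H{\left(q,W \right)} = \left(-3\right) \frac{1}{2} = - \frac{3}{2}$)
$c = - \frac{2}{3}$ ($c = \frac{1}{- \frac{3}{2}} = - \frac{2}{3} \approx -0.66667$)
$113 \left(-109\right) - \left(T - c\right) = 113 \left(-109\right) - - \frac{166}{3} = -12317 + \left(- \frac{2}{3} + 56\right) = -12317 + \frac{166}{3} = - \frac{36785}{3}$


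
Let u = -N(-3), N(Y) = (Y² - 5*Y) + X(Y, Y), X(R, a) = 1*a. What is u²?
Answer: 441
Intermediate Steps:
X(R, a) = a
N(Y) = Y² - 4*Y (N(Y) = (Y² - 5*Y) + Y = Y² - 4*Y)
u = -21 (u = -(-3)*(-4 - 3) = -(-3)*(-7) = -1*21 = -21)
u² = (-21)² = 441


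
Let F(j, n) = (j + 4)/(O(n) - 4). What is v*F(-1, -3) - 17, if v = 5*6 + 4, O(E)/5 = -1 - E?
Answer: 0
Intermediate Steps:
O(E) = -5 - 5*E (O(E) = 5*(-1 - E) = -5 - 5*E)
F(j, n) = (4 + j)/(-9 - 5*n) (F(j, n) = (j + 4)/((-5 - 5*n) - 4) = (4 + j)/(-9 - 5*n))
v = 34 (v = 30 + 4 = 34)
v*F(-1, -3) - 17 = 34*((-4 - 1*(-1))/(9 + 5*(-3))) - 17 = 34*((-4 + 1)/(9 - 15)) - 17 = 34*(-3/(-6)) - 17 = 34*(-⅙*(-3)) - 17 = 34*(½) - 17 = 17 - 17 = 0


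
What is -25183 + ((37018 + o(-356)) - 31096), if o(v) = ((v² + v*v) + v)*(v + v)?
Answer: -180237853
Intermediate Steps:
o(v) = 2*v*(v + 2*v²) (o(v) = ((v² + v²) + v)*(2*v) = (2*v² + v)*(2*v) = (v + 2*v²)*(2*v) = 2*v*(v + 2*v²))
-25183 + ((37018 + o(-356)) - 31096) = -25183 + ((37018 + (-356)²*(2 + 4*(-356))) - 31096) = -25183 + ((37018 + 126736*(2 - 1424)) - 31096) = -25183 + ((37018 + 126736*(-1422)) - 31096) = -25183 + ((37018 - 180218592) - 31096) = -25183 + (-180181574 - 31096) = -25183 - 180212670 = -180237853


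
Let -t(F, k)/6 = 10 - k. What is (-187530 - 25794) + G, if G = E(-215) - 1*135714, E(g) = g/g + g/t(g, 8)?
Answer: -4188229/12 ≈ -3.4902e+5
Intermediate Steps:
t(F, k) = -60 + 6*k (t(F, k) = -6*(10 - k) = -60 + 6*k)
E(g) = 1 - g/12 (E(g) = g/g + g/(-60 + 6*8) = 1 + g/(-60 + 48) = 1 + g/(-12) = 1 + g*(-1/12) = 1 - g/12)
G = -1628341/12 (G = (1 - 1/12*(-215)) - 1*135714 = (1 + 215/12) - 135714 = 227/12 - 135714 = -1628341/12 ≈ -1.3570e+5)
(-187530 - 25794) + G = (-187530 - 25794) - 1628341/12 = -213324 - 1628341/12 = -4188229/12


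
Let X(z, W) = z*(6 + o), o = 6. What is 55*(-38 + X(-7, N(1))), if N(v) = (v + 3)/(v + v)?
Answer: -6710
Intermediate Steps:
N(v) = (3 + v)/(2*v) (N(v) = (3 + v)/((2*v)) = (3 + v)*(1/(2*v)) = (3 + v)/(2*v))
X(z, W) = 12*z (X(z, W) = z*(6 + 6) = z*12 = 12*z)
55*(-38 + X(-7, N(1))) = 55*(-38 + 12*(-7)) = 55*(-38 - 84) = 55*(-122) = -6710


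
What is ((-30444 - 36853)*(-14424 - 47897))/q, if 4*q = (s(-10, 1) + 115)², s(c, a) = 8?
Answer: 16776065348/15129 ≈ 1.1089e+6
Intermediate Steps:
q = 15129/4 (q = (8 + 115)²/4 = (¼)*123² = (¼)*15129 = 15129/4 ≈ 3782.3)
((-30444 - 36853)*(-14424 - 47897))/q = ((-30444 - 36853)*(-14424 - 47897))/(15129/4) = -67297*(-62321)*(4/15129) = 4194016337*(4/15129) = 16776065348/15129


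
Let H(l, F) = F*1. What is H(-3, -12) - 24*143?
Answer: -3444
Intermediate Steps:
H(l, F) = F
H(-3, -12) - 24*143 = -12 - 24*143 = -12 - 3432 = -3444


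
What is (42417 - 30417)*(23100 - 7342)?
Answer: 189096000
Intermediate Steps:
(42417 - 30417)*(23100 - 7342) = 12000*15758 = 189096000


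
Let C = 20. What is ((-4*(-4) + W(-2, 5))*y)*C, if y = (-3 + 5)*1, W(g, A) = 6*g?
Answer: 160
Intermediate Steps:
y = 2 (y = 2*1 = 2)
((-4*(-4) + W(-2, 5))*y)*C = ((-4*(-4) + 6*(-2))*2)*20 = ((16 - 12)*2)*20 = (4*2)*20 = 8*20 = 160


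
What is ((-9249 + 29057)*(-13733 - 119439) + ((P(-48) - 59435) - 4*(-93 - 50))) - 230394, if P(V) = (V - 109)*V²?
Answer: -2638521961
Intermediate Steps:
P(V) = V²*(-109 + V) (P(V) = (-109 + V)*V² = V²*(-109 + V))
((-9249 + 29057)*(-13733 - 119439) + ((P(-48) - 59435) - 4*(-93 - 50))) - 230394 = ((-9249 + 29057)*(-13733 - 119439) + (((-48)²*(-109 - 48) - 59435) - 4*(-93 - 50))) - 230394 = (19808*(-133172) + ((2304*(-157) - 59435) - 4*(-143))) - 230394 = (-2637870976 + ((-361728 - 59435) + 572)) - 230394 = (-2637870976 + (-421163 + 572)) - 230394 = (-2637870976 - 420591) - 230394 = -2638291567 - 230394 = -2638521961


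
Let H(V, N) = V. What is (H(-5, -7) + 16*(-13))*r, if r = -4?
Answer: 852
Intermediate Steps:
(H(-5, -7) + 16*(-13))*r = (-5 + 16*(-13))*(-4) = (-5 - 208)*(-4) = -213*(-4) = 852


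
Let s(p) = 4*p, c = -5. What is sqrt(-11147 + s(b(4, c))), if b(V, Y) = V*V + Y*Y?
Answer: I*sqrt(10983) ≈ 104.8*I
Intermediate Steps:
b(V, Y) = V**2 + Y**2
sqrt(-11147 + s(b(4, c))) = sqrt(-11147 + 4*(4**2 + (-5)**2)) = sqrt(-11147 + 4*(16 + 25)) = sqrt(-11147 + 4*41) = sqrt(-11147 + 164) = sqrt(-10983) = I*sqrt(10983)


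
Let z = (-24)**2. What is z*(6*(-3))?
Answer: -10368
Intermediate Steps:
z = 576
z*(6*(-3)) = 576*(6*(-3)) = 576*(-18) = -10368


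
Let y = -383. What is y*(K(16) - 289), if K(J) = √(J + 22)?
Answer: 110687 - 383*√38 ≈ 1.0833e+5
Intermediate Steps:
K(J) = √(22 + J)
y*(K(16) - 289) = -383*(√(22 + 16) - 289) = -383*(√38 - 289) = -383*(-289 + √38) = 110687 - 383*√38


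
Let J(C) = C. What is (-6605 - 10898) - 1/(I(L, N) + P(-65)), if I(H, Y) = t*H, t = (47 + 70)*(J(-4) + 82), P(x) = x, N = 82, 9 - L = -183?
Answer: -30667478882/1752127 ≈ -17503.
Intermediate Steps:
L = 192 (L = 9 - 1*(-183) = 9 + 183 = 192)
t = 9126 (t = (47 + 70)*(-4 + 82) = 117*78 = 9126)
I(H, Y) = 9126*H
(-6605 - 10898) - 1/(I(L, N) + P(-65)) = (-6605 - 10898) - 1/(9126*192 - 65) = -17503 - 1/(1752192 - 65) = -17503 - 1/1752127 = -30667478882/1752127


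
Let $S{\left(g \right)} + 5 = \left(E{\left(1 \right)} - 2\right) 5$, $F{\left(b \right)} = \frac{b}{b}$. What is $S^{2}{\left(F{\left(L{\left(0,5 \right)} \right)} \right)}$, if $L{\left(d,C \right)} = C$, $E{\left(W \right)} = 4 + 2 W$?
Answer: $225$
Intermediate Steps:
$F{\left(b \right)} = 1$
$S{\left(g \right)} = 15$ ($S{\left(g \right)} = -5 + \left(\left(4 + 2 \cdot 1\right) - 2\right) 5 = -5 + \left(\left(4 + 2\right) - 2\right) 5 = -5 + \left(6 - 2\right) 5 = -5 + 4 \cdot 5 = -5 + 20 = 15$)
$S^{2}{\left(F{\left(L{\left(0,5 \right)} \right)} \right)} = 15^{2} = 225$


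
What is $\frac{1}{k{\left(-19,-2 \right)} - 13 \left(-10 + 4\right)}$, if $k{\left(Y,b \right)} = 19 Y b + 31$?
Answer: $\frac{1}{831} \approx 0.0012034$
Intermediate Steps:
$k{\left(Y,b \right)} = 31 + 19 Y b$ ($k{\left(Y,b \right)} = 19 Y b + 31 = 31 + 19 Y b$)
$\frac{1}{k{\left(-19,-2 \right)} - 13 \left(-10 + 4\right)} = \frac{1}{\left(31 + 19 \left(-19\right) \left(-2\right)\right) - 13 \left(-10 + 4\right)} = \frac{1}{\left(31 + 722\right) - -78} = \frac{1}{753 + 78} = \frac{1}{831}$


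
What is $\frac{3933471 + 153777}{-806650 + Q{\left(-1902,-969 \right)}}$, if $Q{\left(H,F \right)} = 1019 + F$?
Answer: $- \frac{510906}{100825} \approx -5.0673$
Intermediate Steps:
$\frac{3933471 + 153777}{-806650 + Q{\left(-1902,-969 \right)}} = \frac{3933471 + 153777}{-806650 + \left(1019 - 969\right)} = \frac{4087248}{-806650 + 50} = \frac{4087248}{-806600} = 4087248 \left(- \frac{1}{806600}\right) = - \frac{510906}{100825}$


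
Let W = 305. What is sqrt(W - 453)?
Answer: 2*I*sqrt(37) ≈ 12.166*I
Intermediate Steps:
sqrt(W - 453) = sqrt(305 - 453) = sqrt(-148) = 2*I*sqrt(37)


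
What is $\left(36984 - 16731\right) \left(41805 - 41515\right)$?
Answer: $5873370$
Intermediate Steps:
$\left(36984 - 16731\right) \left(41805 - 41515\right) = 20253 \cdot 290 = 5873370$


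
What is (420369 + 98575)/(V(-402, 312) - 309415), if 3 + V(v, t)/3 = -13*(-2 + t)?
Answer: -259472/160757 ≈ -1.6141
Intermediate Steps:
V(v, t) = 69 - 39*t (V(v, t) = -9 + 3*(-13*(-2 + t)) = -9 + 3*(26 - 13*t) = -9 + (78 - 39*t) = 69 - 39*t)
(420369 + 98575)/(V(-402, 312) - 309415) = (420369 + 98575)/((69 - 39*312) - 309415) = 518944/((69 - 12168) - 309415) = 518944/(-12099 - 309415) = 518944/(-321514) = 518944*(-1/321514) = -259472/160757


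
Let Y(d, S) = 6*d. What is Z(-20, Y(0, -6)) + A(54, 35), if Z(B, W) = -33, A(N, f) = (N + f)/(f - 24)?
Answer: -274/11 ≈ -24.909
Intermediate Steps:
A(N, f) = (N + f)/(-24 + f)
Z(-20, Y(0, -6)) + A(54, 35) = -33 + (54 + 35)/(-24 + 35) = -33 + 89/11 = -274/11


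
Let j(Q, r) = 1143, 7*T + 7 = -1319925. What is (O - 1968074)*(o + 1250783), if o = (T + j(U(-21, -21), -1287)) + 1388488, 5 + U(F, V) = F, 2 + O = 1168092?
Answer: -13730098192544/7 ≈ -1.9614e+12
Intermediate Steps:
T = -1319932/7 (T = -1 + (⅐)*(-1319925) = -1 - 1319925/7 = -1319932/7 ≈ -1.8856e+5)
O = 1168090 (O = -2 + 1168092 = 1168090)
U(F, V) = -5 + F
o = 8407485/7 (o = (-1319932/7 + 1143) + 1388488 = -1311931/7 + 1388488 = 8407485/7 ≈ 1.2011e+6)
(O - 1968074)*(o + 1250783) = (1168090 - 1968074)*(8407485/7 + 1250783) = -799984*17162966/7 = -13730098192544/7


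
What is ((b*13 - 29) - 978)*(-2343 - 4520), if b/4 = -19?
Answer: 13691685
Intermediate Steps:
b = -76 (b = 4*(-19) = -76)
((b*13 - 29) - 978)*(-2343 - 4520) = ((-76*13 - 29) - 978)*(-2343 - 4520) = ((-988 - 29) - 978)*(-6863) = (-1017 - 978)*(-6863) = -1995*(-6863) = 13691685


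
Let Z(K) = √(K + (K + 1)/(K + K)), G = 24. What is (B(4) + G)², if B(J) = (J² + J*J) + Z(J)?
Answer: (224 + √74)²/16 ≈ 3381.5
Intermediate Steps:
Z(K) = √(K + (1 + K)/(2*K)) (Z(K) = √(K + (1 + K)/((2*K))) = √(K + (1 + K)*(1/(2*K))) = √(K + (1 + K)/(2*K)))
B(J) = √(2 + 2/J + 4*J)/2 + 2*J² (B(J) = (J² + J*J) + √(2 + 2/J + 4*J)/2 = (J² + J²) + √(2 + 2/J + 4*J)/2 = 2*J² + √(2 + 2/J + 4*J)/2 = √(2 + 2/J + 4*J)/2 + 2*J²)
(B(4) + G)² = ((√(2 + 2/4 + 4*4)/2 + 2*4²) + 24)² = ((√(2 + 2*(¼) + 16)/2 + 2*16) + 24)² = ((√(2 + ½ + 16)/2 + 32) + 24)² = ((√(37/2)/2 + 32) + 24)² = (((√74/2)/2 + 32) + 24)² = ((√74/4 + 32) + 24)² = ((32 + √74/4) + 24)² = (56 + √74/4)²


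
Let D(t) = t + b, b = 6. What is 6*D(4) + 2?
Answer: 62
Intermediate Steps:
D(t) = 6 + t (D(t) = t + 6 = 6 + t)
6*D(4) + 2 = 6*(6 + 4) + 2 = 6*10 + 2 = 60 + 2 = 62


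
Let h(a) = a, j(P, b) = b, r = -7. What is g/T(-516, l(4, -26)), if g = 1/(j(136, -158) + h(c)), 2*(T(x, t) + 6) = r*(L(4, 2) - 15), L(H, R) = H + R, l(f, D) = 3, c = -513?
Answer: -2/34221 ≈ -5.8444e-5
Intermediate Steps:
T(x, t) = 51/2 (T(x, t) = -6 + (-7*((4 + 2) - 15))/2 = -6 + (-7*(6 - 15))/2 = -6 + (-7*(-9))/2 = -6 + (1/2)*63 = -6 + 63/2 = 51/2)
g = -1/671 (g = 1/(-158 - 513) = 1/(-671) = -1/671 ≈ -0.0014903)
g/T(-516, l(4, -26)) = -1/(671*51/2) = -1/671*2/51 = -2/34221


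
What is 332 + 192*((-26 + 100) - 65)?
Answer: 2060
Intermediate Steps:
332 + 192*((-26 + 100) - 65) = 332 + 192*(74 - 65) = 332 + 192*9 = 332 + 1728 = 2060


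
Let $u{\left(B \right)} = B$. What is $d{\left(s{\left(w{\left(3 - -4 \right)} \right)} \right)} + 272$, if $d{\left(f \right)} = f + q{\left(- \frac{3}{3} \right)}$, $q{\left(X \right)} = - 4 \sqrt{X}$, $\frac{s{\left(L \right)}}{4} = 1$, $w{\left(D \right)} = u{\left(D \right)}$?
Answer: $276 - 4 i \approx 276.0 - 4.0 i$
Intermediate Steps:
$w{\left(D \right)} = D$
$s{\left(L \right)} = 4$ ($s{\left(L \right)} = 4 \cdot 1 = 4$)
$d{\left(f \right)} = f - 4 i$ ($d{\left(f \right)} = f - 4 \sqrt{- \frac{3}{3}} = f - 4 \sqrt{\left(-3\right) \frac{1}{3}} = f - 4 \sqrt{-1} = f - 4 i$)
$d{\left(s{\left(w{\left(3 - -4 \right)} \right)} \right)} + 272 = \left(4 - 4 i\right) + 272 = 276 - 4 i$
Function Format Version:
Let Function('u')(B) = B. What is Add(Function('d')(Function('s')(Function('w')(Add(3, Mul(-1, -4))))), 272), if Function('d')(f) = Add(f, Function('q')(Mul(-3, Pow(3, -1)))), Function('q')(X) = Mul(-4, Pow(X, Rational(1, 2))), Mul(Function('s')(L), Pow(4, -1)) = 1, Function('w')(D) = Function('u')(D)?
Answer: Add(276, Mul(-4, I)) ≈ Add(276.00, Mul(-4.0000, I))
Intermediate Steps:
Function('w')(D) = D
Function('s')(L) = 4 (Function('s')(L) = Mul(4, 1) = 4)
Function('d')(f) = Add(f, Mul(-4, I)) (Function('d')(f) = Add(f, Mul(-4, Pow(Mul(-3, Pow(3, -1)), Rational(1, 2)))) = Add(f, Mul(-4, Pow(Mul(-3, Rational(1, 3)), Rational(1, 2)))) = Add(f, Mul(-4, Pow(-1, Rational(1, 2)))) = Add(f, Mul(-4, I)))
Add(Function('d')(Function('s')(Function('w')(Add(3, Mul(-1, -4))))), 272) = Add(Add(4, Mul(-4, I)), 272) = Add(276, Mul(-4, I))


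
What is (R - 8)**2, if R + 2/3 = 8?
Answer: 4/9 ≈ 0.44444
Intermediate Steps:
R = 22/3 (R = -2/3 + 8 = 22/3 ≈ 7.3333)
(R - 8)**2 = (22/3 - 8)**2 = (-2/3)**2 = 4/9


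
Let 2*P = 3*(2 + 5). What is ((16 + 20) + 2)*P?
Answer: 399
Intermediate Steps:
P = 21/2 (P = (3*(2 + 5))/2 = (3*7)/2 = (½)*21 = 21/2 ≈ 10.500)
((16 + 20) + 2)*P = ((16 + 20) + 2)*(21/2) = (36 + 2)*(21/2) = 38*(21/2) = 399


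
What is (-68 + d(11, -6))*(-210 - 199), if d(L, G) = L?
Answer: 23313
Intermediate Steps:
(-68 + d(11, -6))*(-210 - 199) = (-68 + 11)*(-210 - 199) = -57*(-409) = 23313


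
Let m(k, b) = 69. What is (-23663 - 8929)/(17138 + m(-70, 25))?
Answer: -32592/17207 ≈ -1.8941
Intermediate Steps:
(-23663 - 8929)/(17138 + m(-70, 25)) = (-23663 - 8929)/(17138 + 69) = -32592/17207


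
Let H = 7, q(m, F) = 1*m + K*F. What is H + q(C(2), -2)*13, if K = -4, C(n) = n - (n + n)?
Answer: 85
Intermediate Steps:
C(n) = -n (C(n) = n - 2*n = -n)
q(m, F) = m - 4*F (q(m, F) = 1*m - 4*F = m - 4*F)
H + q(C(2), -2)*13 = 7 + (-1*2 - 4*(-2))*13 = 7 + (-2 + 8)*13 = 7 + 6*13 = 7 + 78 = 85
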